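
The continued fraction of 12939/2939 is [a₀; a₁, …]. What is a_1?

2

12939 = 4·2939 + 1183   →  a_0 = 4
2939 = 2·1183 + 573   →  a_1 = 2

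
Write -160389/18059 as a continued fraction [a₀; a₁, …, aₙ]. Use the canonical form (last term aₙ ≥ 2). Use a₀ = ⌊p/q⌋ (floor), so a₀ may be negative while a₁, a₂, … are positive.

-160389 = -9·18059 + 2142
18059 = 8·2142 + 923
2142 = 2·923 + 296
923 = 3·296 + 35
296 = 8·35 + 16
35 = 2·16 + 3
16 = 5·3 + 1
3 = 3·1 + 0  (stop)
So -160389/18059 = [-9; 8, 2, 3, 8, 2, 5, 3].

[-9; 8, 2, 3, 8, 2, 5, 3]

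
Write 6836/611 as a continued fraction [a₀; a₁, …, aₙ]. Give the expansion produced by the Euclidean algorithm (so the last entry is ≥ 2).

[11; 5, 3, 5, 7]

6836 = 11·611 + 115
611 = 5·115 + 36
115 = 3·36 + 7
36 = 5·7 + 1
7 = 7·1 + 0  (stop)
So 6836/611 = [11; 5, 3, 5, 7].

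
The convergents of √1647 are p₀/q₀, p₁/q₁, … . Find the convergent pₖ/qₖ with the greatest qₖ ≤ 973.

39244/967

√1647 = [40; 1, 1, 2, 1, 1, 80, …] (period length 6).
Convergents:
  p_0/q_0 = 40/1
  p_1/q_1 = 41/1
  p_2/q_2 = 81/2
  p_3/q_3 = 203/5
  p_4/q_4 = 284/7
  p_5/q_5 = 487/12
  p_6/q_6 = 39244/967
  p_7/q_7 = 39731/979
q_6 = 967 ≤ 973 < 979 = q_7, so the answer is 39244/967.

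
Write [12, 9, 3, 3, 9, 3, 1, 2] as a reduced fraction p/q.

Fold from the inside: start with 2/1.
  1 + 1/2 = 3/2
  3 + 2/3 = 11/3
  9 + 3/11 = 102/11
  3 + 11/102 = 317/102
  3 + 102/317 = 1053/317
  9 + 317/1053 = 9794/1053
  12 + 1053/9794 = 118581/9794

118581/9794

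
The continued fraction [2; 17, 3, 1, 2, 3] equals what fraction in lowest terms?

Fold from the inside: start with 3/1.
  2 + 1/3 = 7/3
  1 + 3/7 = 10/7
  3 + 7/10 = 37/10
  17 + 10/37 = 639/37
  2 + 37/639 = 1315/639

1315/639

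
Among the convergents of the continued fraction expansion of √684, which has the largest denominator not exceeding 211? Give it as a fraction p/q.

4603/176

√684 = [26; 6, 1, 1, 12, 1, 1, 6, 52, …] (period length 8).
Convergents:
  p_0/q_0 = 26/1
  p_1/q_1 = 157/6
  p_2/q_2 = 183/7
  p_3/q_3 = 340/13
  p_4/q_4 = 4263/163
  p_5/q_5 = 4603/176
  p_6/q_6 = 8866/339
q_5 = 176 ≤ 211 < 339 = q_6, so the answer is 4603/176.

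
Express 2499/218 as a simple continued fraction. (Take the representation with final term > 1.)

2499 = 11*218 + 101
218 = 2*101 + 16
101 = 6*16 + 5
16 = 3*5 + 1
5 = 5*1 + 0  (stop)
So 2499/218 = [11; 2, 6, 3, 5].

[11; 2, 6, 3, 5]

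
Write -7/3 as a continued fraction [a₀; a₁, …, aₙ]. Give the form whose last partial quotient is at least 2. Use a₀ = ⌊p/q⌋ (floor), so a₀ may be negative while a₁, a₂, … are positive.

-7 = -3*3 + 2
3 = 1*2 + 1
2 = 2*1 + 0  (stop)
So -7/3 = [-3; 1, 2].

[-3; 1, 2]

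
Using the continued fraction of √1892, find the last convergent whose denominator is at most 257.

7525/173

√1892 = [43; 2, 86, …] (period length 2).
Convergents:
  p_0/q_0 = 43/1
  p_1/q_1 = 87/2
  p_2/q_2 = 7525/173
  p_3/q_3 = 15137/348
q_2 = 173 ≤ 257 < 348 = q_3, so the answer is 7525/173.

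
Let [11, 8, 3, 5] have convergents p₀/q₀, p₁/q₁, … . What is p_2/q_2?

278/25

Using pₖ = aₖpₖ₋₁ + pₖ₋₂, qₖ = aₖqₖ₋₁ + qₖ₋₂ (with p₋₁=1, p₋₂=0, q₋₁=0, q₋₂=1):
  k=0: a=11, p=11, q=1
  k=1: a=8, p=89, q=8
  k=2: a=3, p=278, q=25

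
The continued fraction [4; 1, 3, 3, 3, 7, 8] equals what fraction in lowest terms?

Fold from the inside: start with 8/1.
  7 + 1/8 = 57/8
  3 + 8/57 = 179/57
  3 + 57/179 = 594/179
  3 + 179/594 = 1961/594
  1 + 594/1961 = 2555/1961
  4 + 1961/2555 = 12181/2555

12181/2555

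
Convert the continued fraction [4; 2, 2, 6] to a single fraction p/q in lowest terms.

Fold from the inside: start with 6/1.
  2 + 1/6 = 13/6
  2 + 6/13 = 32/13
  4 + 13/32 = 141/32

141/32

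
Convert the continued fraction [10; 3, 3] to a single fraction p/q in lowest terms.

103/10

Using pₖ = aₖpₖ₋₁ + pₖ₋₂ and qₖ = aₖqₖ₋₁ + qₖ₋₂:
  k=0: a=10, p=10, q=1
  k=1: a=3, p=31, q=3
  k=2: a=3, p=103, q=10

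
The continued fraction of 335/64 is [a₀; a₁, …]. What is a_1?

4

335 = 5·64 + 15   →  a_0 = 5
64 = 4·15 + 4   →  a_1 = 4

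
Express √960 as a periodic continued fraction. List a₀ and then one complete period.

[30; 1, 60]

a₀ = ⌊√960⌋ = 30.
With m₀=0, d₀=1 and mₖ₊₁ = dₖaₖ − mₖ, dₖ₊₁ = (n − mₖ₊₁²)/dₖ, aₖ₊₁ = ⌊(a₀+mₖ₊₁)/dₖ₊₁⌋:
  k=1: m=30, d=60, a=1
  k=2: m=30, d=1, a=60
d=1 and a=2a₀=60 at k=2, so the next step gives (m, d) = (30, 60) again — its k=1 value — and the period has length 2.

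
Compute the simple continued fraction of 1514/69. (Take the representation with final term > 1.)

[21; 1, 16, 4]

1514 = 21·69 + 65
69 = 1·65 + 4
65 = 16·4 + 1
4 = 4·1 + 0  (stop)
So 1514/69 = [21; 1, 16, 4].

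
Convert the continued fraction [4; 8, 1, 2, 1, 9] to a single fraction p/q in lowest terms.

1403/341

Fold from the inside: start with 9/1.
  1 + 1/9 = 10/9
  2 + 9/10 = 29/10
  1 + 10/29 = 39/29
  8 + 29/39 = 341/39
  4 + 39/341 = 1403/341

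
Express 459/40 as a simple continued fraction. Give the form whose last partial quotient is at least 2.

459 = 11·40 + 19
40 = 2·19 + 2
19 = 9·2 + 1
2 = 2·1 + 0  (stop)
So 459/40 = [11; 2, 9, 2].

[11; 2, 9, 2]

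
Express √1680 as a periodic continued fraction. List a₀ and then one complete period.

a₀ = ⌊√1680⌋ = 40.
With m₀=0, d₀=1 and mₖ₊₁ = dₖaₖ − mₖ, dₖ₊₁ = (n − mₖ₊₁²)/dₖ, aₖ₊₁ = ⌊(a₀+mₖ₊₁)/dₖ₊₁⌋:
  k=1: m=40, d=80, a=1
  k=2: m=40, d=1, a=80
d=1 and a=2a₀=80 at k=2, so the next step gives (m, d) = (40, 80) again — its k=1 value — and the period has length 2.

[40; 1, 80]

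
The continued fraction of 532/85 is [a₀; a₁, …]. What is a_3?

6

532 = 6·85 + 22   →  a_0 = 6
85 = 3·22 + 19   →  a_1 = 3
22 = 1·19 + 3   →  a_2 = 1
19 = 6·3 + 1   →  a_3 = 6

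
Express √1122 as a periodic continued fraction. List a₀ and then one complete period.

a₀ = ⌊√1122⌋ = 33.

[33; 2, 66]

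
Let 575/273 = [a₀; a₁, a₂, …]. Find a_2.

575 = 2·273 + 29   →  a_0 = 2
273 = 9·29 + 12   →  a_1 = 9
29 = 2·12 + 5   →  a_2 = 2

2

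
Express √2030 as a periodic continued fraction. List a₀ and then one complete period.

a₀ = ⌊√2030⌋ = 45.
With m₀=0, d₀=1 and mₖ₊₁ = dₖaₖ − mₖ, dₖ₊₁ = (n − mₖ₊₁²)/dₖ, aₖ₊₁ = ⌊(a₀+mₖ₊₁)/dₖ₊₁⌋:
  k=1: m=45, d=5, a=18
  k=2: m=45, d=1, a=90
d=1 and a=2a₀=90 at k=2, so the next step gives (m, d) = (45, 5) again — its k=1 value — and the period has length 2.

[45; 18, 90]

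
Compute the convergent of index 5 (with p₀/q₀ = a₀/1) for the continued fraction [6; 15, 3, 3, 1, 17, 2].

21447/3536

Using pₖ = aₖpₖ₋₁ + pₖ₋₂, qₖ = aₖqₖ₋₁ + qₖ₋₂ (with p₋₁=1, p₋₂=0, q₋₁=0, q₋₂=1):
  k=0: a=6, p=6, q=1
  k=1: a=15, p=91, q=15
  k=2: a=3, p=279, q=46
  k=3: a=3, p=928, q=153
  k=4: a=1, p=1207, q=199
  k=5: a=17, p=21447, q=3536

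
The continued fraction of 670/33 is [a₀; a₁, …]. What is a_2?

3

670 = 20·33 + 10   →  a_0 = 20
33 = 3·10 + 3   →  a_1 = 3
10 = 3·3 + 1   →  a_2 = 3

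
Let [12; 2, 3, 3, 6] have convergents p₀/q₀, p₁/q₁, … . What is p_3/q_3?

Using pₖ = aₖpₖ₋₁ + pₖ₋₂, qₖ = aₖqₖ₋₁ + qₖ₋₂ (with p₋₁=1, p₋₂=0, q₋₁=0, q₋₂=1):
  k=0: a=12, p=12, q=1
  k=1: a=2, p=25, q=2
  k=2: a=3, p=87, q=7
  k=3: a=3, p=286, q=23

286/23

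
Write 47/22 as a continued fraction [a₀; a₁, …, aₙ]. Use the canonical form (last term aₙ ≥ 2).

[2; 7, 3]

47 = 2*22 + 3
22 = 7*3 + 1
3 = 3*1 + 0  (stop)
So 47/22 = [2; 7, 3].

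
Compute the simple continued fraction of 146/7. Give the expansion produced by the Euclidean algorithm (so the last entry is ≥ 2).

[20; 1, 6]

146 = 20·7 + 6
7 = 1·6 + 1
6 = 6·1 + 0  (stop)
So 146/7 = [20; 1, 6].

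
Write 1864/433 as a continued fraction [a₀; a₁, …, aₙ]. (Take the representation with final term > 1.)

1864 = 4*433 + 132
433 = 3*132 + 37
132 = 3*37 + 21
37 = 1*21 + 16
21 = 1*16 + 5
16 = 3*5 + 1
5 = 5*1 + 0  (stop)
So 1864/433 = [4; 3, 3, 1, 1, 3, 5].

[4; 3, 3, 1, 1, 3, 5]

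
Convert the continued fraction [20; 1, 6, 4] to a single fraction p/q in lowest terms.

605/29

Fold from the inside: start with 4/1.
  6 + 1/4 = 25/4
  1 + 4/25 = 29/25
  20 + 25/29 = 605/29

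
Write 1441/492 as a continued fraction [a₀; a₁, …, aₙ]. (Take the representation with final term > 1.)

1441 = 2×492 + 457
492 = 1×457 + 35
457 = 13×35 + 2
35 = 17×2 + 1
2 = 2×1 + 0  (stop)
So 1441/492 = [2; 1, 13, 17, 2].

[2; 1, 13, 17, 2]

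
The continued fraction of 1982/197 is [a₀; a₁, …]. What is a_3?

1982 = 10·197 + 12   →  a_0 = 10
197 = 16·12 + 5   →  a_1 = 16
12 = 2·5 + 2   →  a_2 = 2
5 = 2·2 + 1   →  a_3 = 2

2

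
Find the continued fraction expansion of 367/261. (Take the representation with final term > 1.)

367 = 1*261 + 106
261 = 2*106 + 49
106 = 2*49 + 8
49 = 6*8 + 1
8 = 8*1 + 0  (stop)
So 367/261 = [1; 2, 2, 6, 8].

[1; 2, 2, 6, 8]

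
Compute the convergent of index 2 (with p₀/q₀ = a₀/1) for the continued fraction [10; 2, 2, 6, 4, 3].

52/5

Using pₖ = aₖpₖ₋₁ + pₖ₋₂, qₖ = aₖqₖ₋₁ + qₖ₋₂ (with p₋₁=1, p₋₂=0, q₋₁=0, q₋₂=1):
  k=0: a=10, p=10, q=1
  k=1: a=2, p=21, q=2
  k=2: a=2, p=52, q=5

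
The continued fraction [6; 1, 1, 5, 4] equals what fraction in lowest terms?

301/46

Using pₖ = aₖpₖ₋₁ + pₖ₋₂ and qₖ = aₖqₖ₋₁ + qₖ₋₂:
  k=0: a=6, p=6, q=1
  k=1: a=1, p=7, q=1
  k=2: a=1, p=13, q=2
  k=3: a=5, p=72, q=11
  k=4: a=4, p=301, q=46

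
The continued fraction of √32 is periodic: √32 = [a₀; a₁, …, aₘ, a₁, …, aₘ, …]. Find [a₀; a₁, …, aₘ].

[5; 1, 1, 1, 10]

a₀ = ⌊√32⌋ = 5.
With m₀=0, d₀=1 and mₖ₊₁ = dₖaₖ − mₖ, dₖ₊₁ = (n − mₖ₊₁²)/dₖ, aₖ₊₁ = ⌊(a₀+mₖ₊₁)/dₖ₊₁⌋:
  k=1: m=5, d=7, a=1
  k=2: m=2, d=4, a=1
  k=3: m=2, d=7, a=1
  k=4: m=5, d=1, a=10
d=1 and a=2a₀=10 at k=4, so the next step gives (m, d) = (5, 7) again — its k=1 value — and the period has length 4.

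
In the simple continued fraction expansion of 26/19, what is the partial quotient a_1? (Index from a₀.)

2

26 = 1·19 + 7   →  a_0 = 1
19 = 2·7 + 5   →  a_1 = 2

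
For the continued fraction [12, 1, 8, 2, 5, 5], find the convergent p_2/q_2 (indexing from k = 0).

116/9

Using pₖ = aₖpₖ₋₁ + pₖ₋₂, qₖ = aₖqₖ₋₁ + qₖ₋₂ (with p₋₁=1, p₋₂=0, q₋₁=0, q₋₂=1):
  k=0: a=12, p=12, q=1
  k=1: a=1, p=13, q=1
  k=2: a=8, p=116, q=9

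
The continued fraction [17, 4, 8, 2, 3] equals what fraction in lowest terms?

Using pₖ = aₖpₖ₋₁ + pₖ₋₂ and qₖ = aₖqₖ₋₁ + qₖ₋₂:
  k=0: a=17, p=17, q=1
  k=1: a=4, p=69, q=4
  k=2: a=8, p=569, q=33
  k=3: a=2, p=1207, q=70
  k=4: a=3, p=4190, q=243

4190/243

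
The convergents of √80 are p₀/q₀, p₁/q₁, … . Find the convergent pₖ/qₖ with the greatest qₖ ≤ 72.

161/18

√80 = [8; 1, 16, …] (period length 2).
Convergents:
  p_0/q_0 = 8/1
  p_1/q_1 = 9/1
  p_2/q_2 = 152/17
  p_3/q_3 = 161/18
  p_4/q_4 = 2728/305
q_3 = 18 ≤ 72 < 305 = q_4, so the answer is 161/18.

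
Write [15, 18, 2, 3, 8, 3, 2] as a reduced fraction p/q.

Fold from the inside: start with 2/1.
  3 + 1/2 = 7/2
  8 + 2/7 = 58/7
  3 + 7/58 = 181/58
  2 + 58/181 = 420/181
  18 + 181/420 = 7741/420
  15 + 420/7741 = 116535/7741

116535/7741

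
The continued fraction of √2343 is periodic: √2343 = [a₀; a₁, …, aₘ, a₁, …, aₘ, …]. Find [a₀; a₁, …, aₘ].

a₀ = ⌊√2343⌋ = 48.
With m₀=0, d₀=1 and mₖ₊₁ = dₖaₖ − mₖ, dₖ₊₁ = (n − mₖ₊₁²)/dₖ, aₖ₊₁ = ⌊(a₀+mₖ₊₁)/dₖ₊₁⌋:
  k=1: m=48, d=39, a=2
  k=2: m=30, d=37, a=2
  k=3: m=44, d=11, a=8
  k=4: m=44, d=37, a=2
  k=5: m=30, d=39, a=2
  k=6: m=48, d=1, a=96
d=1 and a=2a₀=96 at k=6, so the next step gives (m, d) = (48, 39) again — its k=1 value — and the period has length 6.

[48; 2, 2, 8, 2, 2, 96]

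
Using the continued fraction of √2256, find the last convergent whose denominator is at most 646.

18049/380

√2256 = [47; 2, 94, …] (period length 2).
Convergents:
  p_0/q_0 = 47/1
  p_1/q_1 = 95/2
  p_2/q_2 = 8977/189
  p_3/q_3 = 18049/380
  p_4/q_4 = 1705583/35909
q_3 = 380 ≤ 646 < 35909 = q_4, so the answer is 18049/380.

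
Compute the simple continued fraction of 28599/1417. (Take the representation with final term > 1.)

28599 = 20×1417 + 259
1417 = 5×259 + 122
259 = 2×122 + 15
122 = 8×15 + 2
15 = 7×2 + 1
2 = 2×1 + 0  (stop)
So 28599/1417 = [20; 5, 2, 8, 7, 2].

[20; 5, 2, 8, 7, 2]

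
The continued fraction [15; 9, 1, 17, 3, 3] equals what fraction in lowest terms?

Using pₖ = aₖpₖ₋₁ + pₖ₋₂ and qₖ = aₖqₖ₋₁ + qₖ₋₂:
  k=0: a=15, p=15, q=1
  k=1: a=9, p=136, q=9
  k=2: a=1, p=151, q=10
  k=3: a=17, p=2703, q=179
  k=4: a=3, p=8260, q=547
  k=5: a=3, p=27483, q=1820

27483/1820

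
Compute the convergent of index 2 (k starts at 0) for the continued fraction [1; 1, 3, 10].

Using pₖ = aₖpₖ₋₁ + pₖ₋₂, qₖ = aₖqₖ₋₁ + qₖ₋₂ (with p₋₁=1, p₋₂=0, q₋₁=0, q₋₂=1):
  k=0: a=1, p=1, q=1
  k=1: a=1, p=2, q=1
  k=2: a=3, p=7, q=4

7/4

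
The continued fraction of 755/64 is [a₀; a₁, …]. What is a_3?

1

755 = 11·64 + 51   →  a_0 = 11
64 = 1·51 + 13   →  a_1 = 1
51 = 3·13 + 12   →  a_2 = 3
13 = 1·12 + 1   →  a_3 = 1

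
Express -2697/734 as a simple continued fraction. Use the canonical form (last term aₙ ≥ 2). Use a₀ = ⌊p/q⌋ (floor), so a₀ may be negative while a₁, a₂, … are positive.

[-4; 3, 14, 17]

-2697 = -4×734 + 239
734 = 3×239 + 17
239 = 14×17 + 1
17 = 17×1 + 0  (stop)
So -2697/734 = [-4; 3, 14, 17].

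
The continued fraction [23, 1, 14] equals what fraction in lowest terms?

359/15

Fold from the inside: start with 14/1.
  1 + 1/14 = 15/14
  23 + 14/15 = 359/15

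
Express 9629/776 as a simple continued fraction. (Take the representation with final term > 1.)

[12; 2, 2, 4, 3, 3, 3]

9629 = 12*776 + 317
776 = 2*317 + 142
317 = 2*142 + 33
142 = 4*33 + 10
33 = 3*10 + 3
10 = 3*3 + 1
3 = 3*1 + 0  (stop)
So 9629/776 = [12; 2, 2, 4, 3, 3, 3].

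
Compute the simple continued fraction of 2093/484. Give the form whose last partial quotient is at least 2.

[4; 3, 12, 13]

2093 = 4·484 + 157
484 = 3·157 + 13
157 = 12·13 + 1
13 = 13·1 + 0  (stop)
So 2093/484 = [4; 3, 12, 13].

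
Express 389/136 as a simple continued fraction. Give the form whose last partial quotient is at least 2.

389 = 2*136 + 117
136 = 1*117 + 19
117 = 6*19 + 3
19 = 6*3 + 1
3 = 3*1 + 0  (stop)
So 389/136 = [2; 1, 6, 6, 3].

[2; 1, 6, 6, 3]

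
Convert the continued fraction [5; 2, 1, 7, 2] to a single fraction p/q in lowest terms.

262/49

Using pₖ = aₖpₖ₋₁ + pₖ₋₂ and qₖ = aₖqₖ₋₁ + qₖ₋₂:
  k=0: a=5, p=5, q=1
  k=1: a=2, p=11, q=2
  k=2: a=1, p=16, q=3
  k=3: a=7, p=123, q=23
  k=4: a=2, p=262, q=49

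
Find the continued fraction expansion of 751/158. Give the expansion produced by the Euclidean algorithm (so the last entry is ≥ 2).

751 = 4·158 + 119
158 = 1·119 + 39
119 = 3·39 + 2
39 = 19·2 + 1
2 = 2·1 + 0  (stop)
So 751/158 = [4; 1, 3, 19, 2].

[4; 1, 3, 19, 2]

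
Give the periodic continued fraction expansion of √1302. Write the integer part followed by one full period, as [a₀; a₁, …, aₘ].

a₀ = ⌊√1302⌋ = 36.
With m₀=0, d₀=1 and mₖ₊₁ = dₖaₖ − mₖ, dₖ₊₁ = (n − mₖ₊₁²)/dₖ, aₖ₊₁ = ⌊(a₀+mₖ₊₁)/dₖ₊₁⌋:
  k=1: m=36, d=6, a=12
  k=2: m=36, d=1, a=72
d=1 and a=2a₀=72 at k=2, so the next step gives (m, d) = (36, 6) again — its k=1 value — and the period has length 2.

[36; 12, 72]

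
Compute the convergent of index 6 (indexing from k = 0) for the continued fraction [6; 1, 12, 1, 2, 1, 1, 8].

Using pₖ = aₖpₖ₋₁ + pₖ₋₂, qₖ = aₖqₖ₋₁ + qₖ₋₂ (with p₋₁=1, p₋₂=0, q₋₁=0, q₋₂=1):
  k=0: a=6, p=6, q=1
  k=1: a=1, p=7, q=1
  k=2: a=12, p=90, q=13
  k=3: a=1, p=97, q=14
  k=4: a=2, p=284, q=41
  k=5: a=1, p=381, q=55
  k=6: a=1, p=665, q=96

665/96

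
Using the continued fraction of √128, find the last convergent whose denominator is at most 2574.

12875/1138

√128 = [11; 3, 5, 3, 22, …] (period length 4).
Convergents:
  p_0/q_0 = 11/1
  p_1/q_1 = 34/3
  p_2/q_2 = 181/16
  p_3/q_3 = 577/51
  p_4/q_4 = 12875/1138
  p_5/q_5 = 39202/3465
q_4 = 1138 ≤ 2574 < 3465 = q_5, so the answer is 12875/1138.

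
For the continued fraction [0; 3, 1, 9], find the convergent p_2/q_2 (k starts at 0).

Using pₖ = aₖpₖ₋₁ + pₖ₋₂, qₖ = aₖqₖ₋₁ + qₖ₋₂ (with p₋₁=1, p₋₂=0, q₋₁=0, q₋₂=1):
  k=0: a=0, p=0, q=1
  k=1: a=3, p=1, q=3
  k=2: a=1, p=1, q=4

1/4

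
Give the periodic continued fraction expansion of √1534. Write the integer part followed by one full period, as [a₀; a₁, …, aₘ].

a₀ = ⌊√1534⌋ = 39.
With m₀=0, d₀=1 and mₖ₊₁ = dₖaₖ − mₖ, dₖ₊₁ = (n − mₖ₊₁²)/dₖ, aₖ₊₁ = ⌊(a₀+mₖ₊₁)/dₖ₊₁⌋:
  k=1: m=39, d=13, a=6
  k=2: m=39, d=1, a=78
d=1 and a=2a₀=78 at k=2, so the next step gives (m, d) = (39, 13) again — its k=1 value — and the period has length 2.

[39; 6, 78]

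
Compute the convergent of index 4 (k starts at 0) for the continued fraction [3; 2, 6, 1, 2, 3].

149/43

Using pₖ = aₖpₖ₋₁ + pₖ₋₂, qₖ = aₖqₖ₋₁ + qₖ₋₂ (with p₋₁=1, p₋₂=0, q₋₁=0, q₋₂=1):
  k=0: a=3, p=3, q=1
  k=1: a=2, p=7, q=2
  k=2: a=6, p=45, q=13
  k=3: a=1, p=52, q=15
  k=4: a=2, p=149, q=43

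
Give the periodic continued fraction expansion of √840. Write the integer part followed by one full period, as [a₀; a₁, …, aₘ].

a₀ = ⌊√840⌋ = 28.
With m₀=0, d₀=1 and mₖ₊₁ = dₖaₖ − mₖ, dₖ₊₁ = (n − mₖ₊₁²)/dₖ, aₖ₊₁ = ⌊(a₀+mₖ₊₁)/dₖ₊₁⌋:
  k=1: m=28, d=56, a=1
  k=2: m=28, d=1, a=56
d=1 and a=2a₀=56 at k=2, so the next step gives (m, d) = (28, 56) again — its k=1 value — and the period has length 2.

[28; 1, 56]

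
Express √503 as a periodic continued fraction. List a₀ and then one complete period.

a₀ = ⌊√503⌋ = 22.
With m₀=0, d₀=1 and mₖ₊₁ = dₖaₖ − mₖ, dₖ₊₁ = (n − mₖ₊₁²)/dₖ, aₖ₊₁ = ⌊(a₀+mₖ₊₁)/dₖ₊₁⌋:
  k=1: m=22, d=19, a=2
  k=2: m=16, d=13, a=2
  k=3: m=10, d=31, a=1
  k=4: m=21, d=2, a=21
  k=5: m=21, d=31, a=1
  k=6: m=10, d=13, a=2
  k=7: m=16, d=19, a=2
  k=8: m=22, d=1, a=44
d=1 and a=2a₀=44 at k=8, so the next step gives (m, d) = (22, 19) again — its k=1 value — and the period has length 8.

[22; 2, 2, 1, 21, 1, 2, 2, 44]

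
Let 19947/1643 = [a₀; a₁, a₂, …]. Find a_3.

1

19947 = 12·1643 + 231   →  a_0 = 12
1643 = 7·231 + 26   →  a_1 = 7
231 = 8·26 + 23   →  a_2 = 8
26 = 1·23 + 3   →  a_3 = 1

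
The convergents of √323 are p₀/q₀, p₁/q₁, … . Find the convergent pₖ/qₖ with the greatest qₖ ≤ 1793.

√323 = [17; 1, 34, …] (period length 2).
Convergents:
  p_0/q_0 = 17/1
  p_1/q_1 = 18/1
  p_2/q_2 = 629/35
  p_3/q_3 = 647/36
  p_4/q_4 = 22627/1259
  p_5/q_5 = 23274/1295
  p_6/q_6 = 813943/45289
q_5 = 1295 ≤ 1793 < 45289 = q_6, so the answer is 23274/1295.

23274/1295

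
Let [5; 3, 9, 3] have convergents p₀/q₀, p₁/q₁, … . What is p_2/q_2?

149/28

Using pₖ = aₖpₖ₋₁ + pₖ₋₂, qₖ = aₖqₖ₋₁ + qₖ₋₂ (with p₋₁=1, p₋₂=0, q₋₁=0, q₋₂=1):
  k=0: a=5, p=5, q=1
  k=1: a=3, p=16, q=3
  k=2: a=9, p=149, q=28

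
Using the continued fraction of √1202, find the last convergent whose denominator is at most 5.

104/3

√1202 = [34; 1, 2, 34, 2, 1, 68, …] (period length 6).
Convergents:
  p_0/q_0 = 34/1
  p_1/q_1 = 35/1
  p_2/q_2 = 104/3
  p_3/q_3 = 3571/103
q_2 = 3 ≤ 5 < 103 = q_3, so the answer is 104/3.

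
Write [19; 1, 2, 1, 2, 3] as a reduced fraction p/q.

Fold from the inside: start with 3/1.
  2 + 1/3 = 7/3
  1 + 3/7 = 10/7
  2 + 7/10 = 27/10
  1 + 10/27 = 37/27
  19 + 27/37 = 730/37

730/37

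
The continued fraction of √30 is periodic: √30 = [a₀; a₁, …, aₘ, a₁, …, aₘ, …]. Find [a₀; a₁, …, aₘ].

a₀ = ⌊√30⌋ = 5.
With m₀=0, d₀=1 and mₖ₊₁ = dₖaₖ − mₖ, dₖ₊₁ = (n − mₖ₊₁²)/dₖ, aₖ₊₁ = ⌊(a₀+mₖ₊₁)/dₖ₊₁⌋:
  k=1: m=5, d=5, a=2
  k=2: m=5, d=1, a=10
d=1 and a=2a₀=10 at k=2, so the next step gives (m, d) = (5, 5) again — its k=1 value — and the period has length 2.

[5; 2, 10]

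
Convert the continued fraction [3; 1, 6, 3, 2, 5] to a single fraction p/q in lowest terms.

1070/277

Fold from the inside: start with 5/1.
  2 + 1/5 = 11/5
  3 + 5/11 = 38/11
  6 + 11/38 = 239/38
  1 + 38/239 = 277/239
  3 + 239/277 = 1070/277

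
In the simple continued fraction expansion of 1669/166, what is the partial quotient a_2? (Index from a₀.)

2

1669 = 10·166 + 9   →  a_0 = 10
166 = 18·9 + 4   →  a_1 = 18
9 = 2·4 + 1   →  a_2 = 2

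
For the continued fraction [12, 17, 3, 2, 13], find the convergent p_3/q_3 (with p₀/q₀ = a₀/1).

Using pₖ = aₖpₖ₋₁ + pₖ₋₂, qₖ = aₖqₖ₋₁ + qₖ₋₂ (with p₋₁=1, p₋₂=0, q₋₁=0, q₋₂=1):
  k=0: a=12, p=12, q=1
  k=1: a=17, p=205, q=17
  k=2: a=3, p=627, q=52
  k=3: a=2, p=1459, q=121

1459/121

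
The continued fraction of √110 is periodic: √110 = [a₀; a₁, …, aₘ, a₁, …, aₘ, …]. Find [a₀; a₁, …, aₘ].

[10; 2, 20]

a₀ = ⌊√110⌋ = 10.
With m₀=0, d₀=1 and mₖ₊₁ = dₖaₖ − mₖ, dₖ₊₁ = (n − mₖ₊₁²)/dₖ, aₖ₊₁ = ⌊(a₀+mₖ₊₁)/dₖ₊₁⌋:
  k=1: m=10, d=10, a=2
  k=2: m=10, d=1, a=20
d=1 and a=2a₀=20 at k=2, so the next step gives (m, d) = (10, 10) again — its k=1 value — and the period has length 2.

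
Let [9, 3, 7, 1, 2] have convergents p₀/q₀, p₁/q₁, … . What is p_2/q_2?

205/22

Using pₖ = aₖpₖ₋₁ + pₖ₋₂, qₖ = aₖqₖ₋₁ + qₖ₋₂ (with p₋₁=1, p₋₂=0, q₋₁=0, q₋₂=1):
  k=0: a=9, p=9, q=1
  k=1: a=3, p=28, q=3
  k=2: a=7, p=205, q=22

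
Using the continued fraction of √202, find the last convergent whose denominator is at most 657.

3141/221

√202 = [14; 4, 1, 2, 2, 1, 4, 28, …] (period length 7).
Convergents:
  p_0/q_0 = 14/1
  p_1/q_1 = 57/4
  p_2/q_2 = 71/5
  p_3/q_3 = 199/14
  p_4/q_4 = 469/33
  p_5/q_5 = 668/47
  p_6/q_6 = 3141/221
  p_7/q_7 = 88616/6235
q_6 = 221 ≤ 657 < 6235 = q_7, so the answer is 3141/221.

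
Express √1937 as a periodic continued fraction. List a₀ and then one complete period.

a₀ = ⌊√1937⌋ = 44.
With m₀=0, d₀=1 and mₖ₊₁ = dₖaₖ − mₖ, dₖ₊₁ = (n − mₖ₊₁²)/dₖ, aₖ₊₁ = ⌊(a₀+mₖ₊₁)/dₖ₊₁⌋:
  k=1: m=44, d=1, a=88
d=1 and a=2a₀=88 at k=1, so the next step gives (m, d) = (44, 1) again — its k=1 value — and the period has length 1.

[44; 88]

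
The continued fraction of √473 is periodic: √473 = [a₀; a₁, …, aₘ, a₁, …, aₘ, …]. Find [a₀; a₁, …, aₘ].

[21; 1, 2, 1, 42]

a₀ = ⌊√473⌋ = 21.
With m₀=0, d₀=1 and mₖ₊₁ = dₖaₖ − mₖ, dₖ₊₁ = (n − mₖ₊₁²)/dₖ, aₖ₊₁ = ⌊(a₀+mₖ₊₁)/dₖ₊₁⌋:
  k=1: m=21, d=32, a=1
  k=2: m=11, d=11, a=2
  k=3: m=11, d=32, a=1
  k=4: m=21, d=1, a=42
d=1 and a=2a₀=42 at k=4, so the next step gives (m, d) = (21, 32) again — its k=1 value — and the period has length 4.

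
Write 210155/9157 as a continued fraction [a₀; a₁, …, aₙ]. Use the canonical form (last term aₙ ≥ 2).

210155 = 22·9157 + 8701
9157 = 1·8701 + 456
8701 = 19·456 + 37
456 = 12·37 + 12
37 = 3·12 + 1
12 = 12·1 + 0  (stop)
So 210155/9157 = [22; 1, 19, 12, 3, 12].

[22; 1, 19, 12, 3, 12]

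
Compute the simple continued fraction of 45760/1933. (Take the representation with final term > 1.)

[23; 1, 2, 17, 12, 3]

45760 = 23×1933 + 1301
1933 = 1×1301 + 632
1301 = 2×632 + 37
632 = 17×37 + 3
37 = 12×3 + 1
3 = 3×1 + 0  (stop)
So 45760/1933 = [23; 1, 2, 17, 12, 3].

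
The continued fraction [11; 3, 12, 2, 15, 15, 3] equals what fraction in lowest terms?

Using pₖ = aₖpₖ₋₁ + pₖ₋₂ and qₖ = aₖqₖ₋₁ + qₖ₋₂:
  k=0: a=11, p=11, q=1
  k=1: a=3, p=34, q=3
  k=2: a=12, p=419, q=37
  k=3: a=2, p=872, q=77
  k=4: a=15, p=13499, q=1192
  k=5: a=15, p=203357, q=17957
  k=6: a=3, p=623570, q=55063

623570/55063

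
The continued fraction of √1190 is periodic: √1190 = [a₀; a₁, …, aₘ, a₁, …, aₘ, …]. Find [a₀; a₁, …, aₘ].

a₀ = ⌊√1190⌋ = 34.
With m₀=0, d₀=1 and mₖ₊₁ = dₖaₖ − mₖ, dₖ₊₁ = (n − mₖ₊₁²)/dₖ, aₖ₊₁ = ⌊(a₀+mₖ₊₁)/dₖ₊₁⌋:
  k=1: m=34, d=34, a=2
  k=2: m=34, d=1, a=68
d=1 and a=2a₀=68 at k=2, so the next step gives (m, d) = (34, 34) again — its k=1 value — and the period has length 2.

[34; 2, 68]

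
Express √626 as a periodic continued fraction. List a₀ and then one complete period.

a₀ = ⌊√626⌋ = 25.

[25; 50]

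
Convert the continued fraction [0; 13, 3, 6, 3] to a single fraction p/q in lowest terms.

Fold from the inside: start with 3/1.
  6 + 1/3 = 19/3
  3 + 3/19 = 60/19
  13 + 19/60 = 799/60
  0 + 60/799 = 60/799

60/799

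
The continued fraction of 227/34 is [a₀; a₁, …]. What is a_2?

2

227 = 6·34 + 23   →  a_0 = 6
34 = 1·23 + 11   →  a_1 = 1
23 = 2·11 + 1   →  a_2 = 2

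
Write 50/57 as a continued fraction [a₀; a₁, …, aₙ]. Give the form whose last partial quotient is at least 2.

[0; 1, 7, 7]

50 = 0·57 + 50
57 = 1·50 + 7
50 = 7·7 + 1
7 = 7·1 + 0  (stop)
So 50/57 = [0; 1, 7, 7].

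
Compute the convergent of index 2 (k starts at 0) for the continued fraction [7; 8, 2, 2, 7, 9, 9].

Using pₖ = aₖpₖ₋₁ + pₖ₋₂, qₖ = aₖqₖ₋₁ + qₖ₋₂ (with p₋₁=1, p₋₂=0, q₋₁=0, q₋₂=1):
  k=0: a=7, p=7, q=1
  k=1: a=8, p=57, q=8
  k=2: a=2, p=121, q=17

121/17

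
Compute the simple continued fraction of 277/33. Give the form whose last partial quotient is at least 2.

277 = 8·33 + 13
33 = 2·13 + 7
13 = 1·7 + 6
7 = 1·6 + 1
6 = 6·1 + 0  (stop)
So 277/33 = [8; 2, 1, 1, 6].

[8; 2, 1, 1, 6]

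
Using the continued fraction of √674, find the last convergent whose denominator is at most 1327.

34399/1325

√674 = [25; 1, 24, 1, 50, …] (period length 4).
Convergents:
  p_0/q_0 = 25/1
  p_1/q_1 = 26/1
  p_2/q_2 = 649/25
  p_3/q_3 = 675/26
  p_4/q_4 = 34399/1325
  p_5/q_5 = 35074/1351
q_4 = 1325 ≤ 1327 < 1351 = q_5, so the answer is 34399/1325.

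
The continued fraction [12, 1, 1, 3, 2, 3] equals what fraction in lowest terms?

691/55

Using pₖ = aₖpₖ₋₁ + pₖ₋₂ and qₖ = aₖqₖ₋₁ + qₖ₋₂:
  k=0: a=12, p=12, q=1
  k=1: a=1, p=13, q=1
  k=2: a=1, p=25, q=2
  k=3: a=3, p=88, q=7
  k=4: a=2, p=201, q=16
  k=5: a=3, p=691, q=55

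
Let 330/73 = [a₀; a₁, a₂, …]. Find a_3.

11

330 = 4·73 + 38   →  a_0 = 4
73 = 1·38 + 35   →  a_1 = 1
38 = 1·35 + 3   →  a_2 = 1
35 = 11·3 + 2   →  a_3 = 11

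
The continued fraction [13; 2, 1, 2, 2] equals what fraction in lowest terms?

254/19

Using pₖ = aₖpₖ₋₁ + pₖ₋₂ and qₖ = aₖqₖ₋₁ + qₖ₋₂:
  k=0: a=13, p=13, q=1
  k=1: a=2, p=27, q=2
  k=2: a=1, p=40, q=3
  k=3: a=2, p=107, q=8
  k=4: a=2, p=254, q=19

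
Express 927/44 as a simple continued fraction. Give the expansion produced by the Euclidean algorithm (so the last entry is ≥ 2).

[21; 14, 1, 2]

927 = 21×44 + 3
44 = 14×3 + 2
3 = 1×2 + 1
2 = 2×1 + 0  (stop)
So 927/44 = [21; 14, 1, 2].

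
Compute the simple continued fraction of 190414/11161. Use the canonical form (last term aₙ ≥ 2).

[17; 16, 2, 17, 3, 6]

190414 = 17·11161 + 677
11161 = 16·677 + 329
677 = 2·329 + 19
329 = 17·19 + 6
19 = 3·6 + 1
6 = 6·1 + 0  (stop)
So 190414/11161 = [17; 16, 2, 17, 3, 6].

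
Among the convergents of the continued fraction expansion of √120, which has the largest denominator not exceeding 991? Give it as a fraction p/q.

√120 = [10; 1, 20, …] (period length 2).
Convergents:
  p_0/q_0 = 10/1
  p_1/q_1 = 11/1
  p_2/q_2 = 230/21
  p_3/q_3 = 241/22
  p_4/q_4 = 5050/461
  p_5/q_5 = 5291/483
  p_6/q_6 = 110870/10121
q_5 = 483 ≤ 991 < 10121 = q_6, so the answer is 5291/483.

5291/483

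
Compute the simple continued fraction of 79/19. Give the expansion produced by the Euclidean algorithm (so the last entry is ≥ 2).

[4; 6, 3]

79 = 4·19 + 3
19 = 6·3 + 1
3 = 3·1 + 0  (stop)
So 79/19 = [4; 6, 3].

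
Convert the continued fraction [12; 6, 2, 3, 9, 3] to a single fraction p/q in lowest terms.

15790/1299

Using pₖ = aₖpₖ₋₁ + pₖ₋₂ and qₖ = aₖqₖ₋₁ + qₖ₋₂:
  k=0: a=12, p=12, q=1
  k=1: a=6, p=73, q=6
  k=2: a=2, p=158, q=13
  k=3: a=3, p=547, q=45
  k=4: a=9, p=5081, q=418
  k=5: a=3, p=15790, q=1299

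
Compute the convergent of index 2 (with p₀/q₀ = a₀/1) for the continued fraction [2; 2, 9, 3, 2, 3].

47/19

Using pₖ = aₖpₖ₋₁ + pₖ₋₂, qₖ = aₖqₖ₋₁ + qₖ₋₂ (with p₋₁=1, p₋₂=0, q₋₁=0, q₋₂=1):
  k=0: a=2, p=2, q=1
  k=1: a=2, p=5, q=2
  k=2: a=9, p=47, q=19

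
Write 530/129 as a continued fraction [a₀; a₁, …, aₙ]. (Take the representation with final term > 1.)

[4; 9, 4, 1, 2]

530 = 4*129 + 14
129 = 9*14 + 3
14 = 4*3 + 2
3 = 1*2 + 1
2 = 2*1 + 0  (stop)
So 530/129 = [4; 9, 4, 1, 2].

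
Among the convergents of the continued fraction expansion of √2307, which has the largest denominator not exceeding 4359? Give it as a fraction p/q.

√2307 = [48; 32, 96, …] (period length 2).
Convergents:
  p_0/q_0 = 48/1
  p_1/q_1 = 1537/32
  p_2/q_2 = 147600/3073
  p_3/q_3 = 4724737/98368
q_2 = 3073 ≤ 4359 < 98368 = q_3, so the answer is 147600/3073.

147600/3073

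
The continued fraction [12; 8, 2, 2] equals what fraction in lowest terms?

509/42

Fold from the inside: start with 2/1.
  2 + 1/2 = 5/2
  8 + 2/5 = 42/5
  12 + 5/42 = 509/42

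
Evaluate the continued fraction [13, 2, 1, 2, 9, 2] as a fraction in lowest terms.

2113/158

Fold from the inside: start with 2/1.
  9 + 1/2 = 19/2
  2 + 2/19 = 40/19
  1 + 19/40 = 59/40
  2 + 40/59 = 158/59
  13 + 59/158 = 2113/158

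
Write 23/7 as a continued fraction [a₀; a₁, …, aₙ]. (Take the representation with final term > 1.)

23 = 3·7 + 2
7 = 3·2 + 1
2 = 2·1 + 0  (stop)
So 23/7 = [3; 3, 2].

[3; 3, 2]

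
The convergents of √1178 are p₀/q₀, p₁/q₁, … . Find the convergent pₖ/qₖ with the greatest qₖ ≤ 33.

961/28

√1178 = [34; 3, 9, 2, 9, 3, 68, …] (period length 6).
Convergents:
  p_0/q_0 = 34/1
  p_1/q_1 = 103/3
  p_2/q_2 = 961/28
  p_3/q_3 = 2025/59
q_2 = 28 ≤ 33 < 59 = q_3, so the answer is 961/28.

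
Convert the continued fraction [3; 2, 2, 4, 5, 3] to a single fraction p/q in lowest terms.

1251/367

Using pₖ = aₖpₖ₋₁ + pₖ₋₂ and qₖ = aₖqₖ₋₁ + qₖ₋₂:
  k=0: a=3, p=3, q=1
  k=1: a=2, p=7, q=2
  k=2: a=2, p=17, q=5
  k=3: a=4, p=75, q=22
  k=4: a=5, p=392, q=115
  k=5: a=3, p=1251, q=367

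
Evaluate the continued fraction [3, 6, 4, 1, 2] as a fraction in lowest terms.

Fold from the inside: start with 2/1.
  1 + 1/2 = 3/2
  4 + 2/3 = 14/3
  6 + 3/14 = 87/14
  3 + 14/87 = 275/87

275/87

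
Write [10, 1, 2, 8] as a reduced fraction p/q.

267/25

Fold from the inside: start with 8/1.
  2 + 1/8 = 17/8
  1 + 8/17 = 25/17
  10 + 17/25 = 267/25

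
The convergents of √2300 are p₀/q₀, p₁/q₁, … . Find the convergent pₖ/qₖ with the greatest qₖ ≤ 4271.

√2300 = [47; 1, 22, 1, 94, …] (period length 4).
Convergents:
  p_0/q_0 = 47/1
  p_1/q_1 = 48/1
  p_2/q_2 = 1103/23
  p_3/q_3 = 1151/24
  p_4/q_4 = 109297/2279
  p_5/q_5 = 110448/2303
  p_6/q_6 = 2539153/52945
q_5 = 2303 ≤ 4271 < 52945 = q_6, so the answer is 110448/2303.

110448/2303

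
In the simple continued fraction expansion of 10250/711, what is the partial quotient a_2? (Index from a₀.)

2

10250 = 14·711 + 296   →  a_0 = 14
711 = 2·296 + 119   →  a_1 = 2
296 = 2·119 + 58   →  a_2 = 2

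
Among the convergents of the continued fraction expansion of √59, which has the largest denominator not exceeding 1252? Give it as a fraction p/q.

8311/1082

√59 = [7; 1, 2, 7, 2, 1, 14, …] (period length 6).
Convergents:
  p_0/q_0 = 7/1
  p_1/q_1 = 8/1
  p_2/q_2 = 23/3
  p_3/q_3 = 169/22
  p_4/q_4 = 361/47
  p_5/q_5 = 530/69
  p_6/q_6 = 7781/1013
  p_7/q_7 = 8311/1082
  p_8/q_8 = 24403/3177
q_7 = 1082 ≤ 1252 < 3177 = q_8, so the answer is 8311/1082.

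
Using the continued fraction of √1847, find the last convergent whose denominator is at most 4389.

158885/3697

√1847 = [42; 1, 41, 1, 84, …] (period length 4).
Convergents:
  p_0/q_0 = 42/1
  p_1/q_1 = 43/1
  p_2/q_2 = 1805/42
  p_3/q_3 = 1848/43
  p_4/q_4 = 157037/3654
  p_5/q_5 = 158885/3697
  p_6/q_6 = 6671322/155231
q_5 = 3697 ≤ 4389 < 155231 = q_6, so the answer is 158885/3697.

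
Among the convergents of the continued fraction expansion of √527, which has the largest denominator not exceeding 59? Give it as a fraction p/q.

√527 = [22; 1, 21, 1, 44, …] (period length 4).
Convergents:
  p_0/q_0 = 22/1
  p_1/q_1 = 23/1
  p_2/q_2 = 505/22
  p_3/q_3 = 528/23
  p_4/q_4 = 23737/1034
q_3 = 23 ≤ 59 < 1034 = q_4, so the answer is 528/23.

528/23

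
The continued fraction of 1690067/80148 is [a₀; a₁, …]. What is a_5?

1690067 = 21·80148 + 6959   →  a_0 = 21
80148 = 11·6959 + 3599   →  a_1 = 11
6959 = 1·3599 + 3360   →  a_2 = 1
3599 = 1·3360 + 239   →  a_3 = 1
3360 = 14·239 + 14   →  a_4 = 14
239 = 17·14 + 1   →  a_5 = 17

17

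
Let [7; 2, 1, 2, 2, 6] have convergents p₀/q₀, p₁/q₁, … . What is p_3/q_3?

Using pₖ = aₖpₖ₋₁ + pₖ₋₂, qₖ = aₖqₖ₋₁ + qₖ₋₂ (with p₋₁=1, p₋₂=0, q₋₁=0, q₋₂=1):
  k=0: a=7, p=7, q=1
  k=1: a=2, p=15, q=2
  k=2: a=1, p=22, q=3
  k=3: a=2, p=59, q=8

59/8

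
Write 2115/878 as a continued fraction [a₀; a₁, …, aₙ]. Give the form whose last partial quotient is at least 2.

[2; 2, 2, 4, 9, 1, 3]

2115 = 2·878 + 359
878 = 2·359 + 160
359 = 2·160 + 39
160 = 4·39 + 4
39 = 9·4 + 3
4 = 1·3 + 1
3 = 3·1 + 0  (stop)
So 2115/878 = [2; 2, 2, 4, 9, 1, 3].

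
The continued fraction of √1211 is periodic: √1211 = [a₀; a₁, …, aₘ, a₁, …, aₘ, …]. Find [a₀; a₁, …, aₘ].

a₀ = ⌊√1211⌋ = 34.
With m₀=0, d₀=1 and mₖ₊₁ = dₖaₖ − mₖ, dₖ₊₁ = (n − mₖ₊₁²)/dₖ, aₖ₊₁ = ⌊(a₀+mₖ₊₁)/dₖ₊₁⌋:
  k=1: m=34, d=55, a=1
  k=2: m=21, d=14, a=3
  k=3: m=21, d=55, a=1
  k=4: m=34, d=1, a=68
d=1 and a=2a₀=68 at k=4, so the next step gives (m, d) = (34, 55) again — its k=1 value — and the period has length 4.

[34; 1, 3, 1, 68]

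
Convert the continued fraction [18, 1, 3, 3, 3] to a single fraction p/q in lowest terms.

807/43

Using pₖ = aₖpₖ₋₁ + pₖ₋₂ and qₖ = aₖqₖ₋₁ + qₖ₋₂:
  k=0: a=18, p=18, q=1
  k=1: a=1, p=19, q=1
  k=2: a=3, p=75, q=4
  k=3: a=3, p=244, q=13
  k=4: a=3, p=807, q=43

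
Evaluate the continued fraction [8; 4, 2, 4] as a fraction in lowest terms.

Using pₖ = aₖpₖ₋₁ + pₖ₋₂ and qₖ = aₖqₖ₋₁ + qₖ₋₂:
  k=0: a=8, p=8, q=1
  k=1: a=4, p=33, q=4
  k=2: a=2, p=74, q=9
  k=3: a=4, p=329, q=40

329/40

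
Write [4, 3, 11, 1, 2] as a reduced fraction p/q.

467/108

Fold from the inside: start with 2/1.
  1 + 1/2 = 3/2
  11 + 2/3 = 35/3
  3 + 3/35 = 108/35
  4 + 35/108 = 467/108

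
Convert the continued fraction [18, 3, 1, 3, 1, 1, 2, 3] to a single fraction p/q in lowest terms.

5388/295

Using pₖ = aₖpₖ₋₁ + pₖ₋₂ and qₖ = aₖqₖ₋₁ + qₖ₋₂:
  k=0: a=18, p=18, q=1
  k=1: a=3, p=55, q=3
  k=2: a=1, p=73, q=4
  k=3: a=3, p=274, q=15
  k=4: a=1, p=347, q=19
  k=5: a=1, p=621, q=34
  k=6: a=2, p=1589, q=87
  k=7: a=3, p=5388, q=295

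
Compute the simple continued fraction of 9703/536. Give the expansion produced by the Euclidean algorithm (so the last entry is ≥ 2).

[18; 9, 1, 2, 1, 13]

9703 = 18×536 + 55
536 = 9×55 + 41
55 = 1×41 + 14
41 = 2×14 + 13
14 = 1×13 + 1
13 = 13×1 + 0  (stop)
So 9703/536 = [18; 9, 1, 2, 1, 13].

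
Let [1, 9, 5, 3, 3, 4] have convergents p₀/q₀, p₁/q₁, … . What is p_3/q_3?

163/147

Using pₖ = aₖpₖ₋₁ + pₖ₋₂, qₖ = aₖqₖ₋₁ + qₖ₋₂ (with p₋₁=1, p₋₂=0, q₋₁=0, q₋₂=1):
  k=0: a=1, p=1, q=1
  k=1: a=9, p=10, q=9
  k=2: a=5, p=51, q=46
  k=3: a=3, p=163, q=147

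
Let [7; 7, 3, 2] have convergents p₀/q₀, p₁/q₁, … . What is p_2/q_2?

Using pₖ = aₖpₖ₋₁ + pₖ₋₂, qₖ = aₖqₖ₋₁ + qₖ₋₂ (with p₋₁=1, p₋₂=0, q₋₁=0, q₋₂=1):
  k=0: a=7, p=7, q=1
  k=1: a=7, p=50, q=7
  k=2: a=3, p=157, q=22

157/22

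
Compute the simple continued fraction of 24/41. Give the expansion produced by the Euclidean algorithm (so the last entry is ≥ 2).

24 = 0×41 + 24
41 = 1×24 + 17
24 = 1×17 + 7
17 = 2×7 + 3
7 = 2×3 + 1
3 = 3×1 + 0  (stop)
So 24/41 = [0; 1, 1, 2, 2, 3].

[0; 1, 1, 2, 2, 3]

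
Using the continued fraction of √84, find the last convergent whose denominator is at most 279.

999/109

√84 = [9; 6, 18, …] (period length 2).
Convergents:
  p_0/q_0 = 9/1
  p_1/q_1 = 55/6
  p_2/q_2 = 999/109
  p_3/q_3 = 6049/660
q_2 = 109 ≤ 279 < 660 = q_3, so the answer is 999/109.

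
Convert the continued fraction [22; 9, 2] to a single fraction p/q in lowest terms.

Using pₖ = aₖpₖ₋₁ + pₖ₋₂ and qₖ = aₖqₖ₋₁ + qₖ₋₂:
  k=0: a=22, p=22, q=1
  k=1: a=9, p=199, q=9
  k=2: a=2, p=420, q=19

420/19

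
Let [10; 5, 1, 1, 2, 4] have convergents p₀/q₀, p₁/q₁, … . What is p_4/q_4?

Using pₖ = aₖpₖ₋₁ + pₖ₋₂, qₖ = aₖqₖ₋₁ + qₖ₋₂ (with p₋₁=1, p₋₂=0, q₋₁=0, q₋₂=1):
  k=0: a=10, p=10, q=1
  k=1: a=5, p=51, q=5
  k=2: a=1, p=61, q=6
  k=3: a=1, p=112, q=11
  k=4: a=2, p=285, q=28

285/28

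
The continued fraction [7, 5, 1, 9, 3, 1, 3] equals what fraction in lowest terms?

6517/909

Fold from the inside: start with 3/1.
  1 + 1/3 = 4/3
  3 + 3/4 = 15/4
  9 + 4/15 = 139/15
  1 + 15/139 = 154/139
  5 + 139/154 = 909/154
  7 + 154/909 = 6517/909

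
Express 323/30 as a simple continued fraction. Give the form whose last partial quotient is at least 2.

[10; 1, 3, 3, 2]

323 = 10·30 + 23
30 = 1·23 + 7
23 = 3·7 + 2
7 = 3·2 + 1
2 = 2·1 + 0  (stop)
So 323/30 = [10; 1, 3, 3, 2].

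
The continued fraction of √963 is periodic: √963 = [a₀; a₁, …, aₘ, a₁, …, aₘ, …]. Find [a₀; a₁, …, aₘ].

[31; 31, 62]

a₀ = ⌊√963⌋ = 31.
With m₀=0, d₀=1 and mₖ₊₁ = dₖaₖ − mₖ, dₖ₊₁ = (n − mₖ₊₁²)/dₖ, aₖ₊₁ = ⌊(a₀+mₖ₊₁)/dₖ₊₁⌋:
  k=1: m=31, d=2, a=31
  k=2: m=31, d=1, a=62
d=1 and a=2a₀=62 at k=2, so the next step gives (m, d) = (31, 2) again — its k=1 value — and the period has length 2.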